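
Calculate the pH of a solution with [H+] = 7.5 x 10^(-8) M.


pH = -log10([H+])
pH = -log10(7.5 x 10^(-8))
pH = 7.1249

7.1249


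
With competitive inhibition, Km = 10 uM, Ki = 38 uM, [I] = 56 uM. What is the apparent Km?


Km_app = Km * (1 + [I]/Ki)
Km_app = 10 * (1 + 56/38)
Km_app = 24.7368 uM

24.7368 uM


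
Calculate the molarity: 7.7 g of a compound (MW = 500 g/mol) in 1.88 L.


C = (mass / MW) / volume
C = (7.7 / 500) / 1.88
C = 0.0082 M

0.0082 M


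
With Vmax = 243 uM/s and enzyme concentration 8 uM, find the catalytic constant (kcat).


kcat = Vmax / [E]t
kcat = 243 / 8
kcat = 30.375 s^-1

30.375 s^-1


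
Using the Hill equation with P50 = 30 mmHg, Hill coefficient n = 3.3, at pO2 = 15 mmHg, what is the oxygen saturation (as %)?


Y = pO2^n / (P50^n + pO2^n)
Y = 15^3.3 / (30^3.3 + 15^3.3)
Y = 9.22%

9.22%


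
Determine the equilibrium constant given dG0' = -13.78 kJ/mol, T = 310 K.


Keq = exp(-dG0 * 1000 / (R * T))
Keq = exp(-(-13.78) * 1000 / (8.314 * 310))
Keq = 209.893

209.893


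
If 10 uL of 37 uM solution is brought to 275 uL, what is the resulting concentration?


C2 = C1 * V1 / V2
C2 = 37 * 10 / 275
C2 = 1.3455 uM

1.3455 uM


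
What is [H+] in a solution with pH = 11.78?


[H+] = 10^(-pH)
[H+] = 10^(-11.78)
[H+] = 1.660e-12 M

1.660e-12 M


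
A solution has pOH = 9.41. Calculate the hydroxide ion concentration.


[OH-] = 10^(-pOH)
[OH-] = 10^(-9.41)
[OH-] = 3.890e-10 M

3.890e-10 M


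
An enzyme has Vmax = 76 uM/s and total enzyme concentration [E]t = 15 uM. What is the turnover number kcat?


kcat = Vmax / [E]t
kcat = 76 / 15
kcat = 5.0667 s^-1

5.0667 s^-1


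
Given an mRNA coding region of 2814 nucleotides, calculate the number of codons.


codons = nucleotides / 3
codons = 2814 / 3 = 938

938


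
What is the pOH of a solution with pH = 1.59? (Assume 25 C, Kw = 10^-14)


pOH = 14 - pH
pOH = 14 - 1.59
pOH = 12.41

12.41


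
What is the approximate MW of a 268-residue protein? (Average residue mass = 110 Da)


MW = n_residues * 110 Da
MW = 268 * 110
MW = 29480 Da

29480 Da


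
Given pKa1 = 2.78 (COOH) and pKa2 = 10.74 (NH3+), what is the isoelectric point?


pI = (pKa1 + pKa2) / 2
pI = (2.78 + 10.74) / 2
pI = 6.76

6.76


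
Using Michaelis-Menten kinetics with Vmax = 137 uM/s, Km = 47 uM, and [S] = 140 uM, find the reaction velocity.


v = Vmax * [S] / (Km + [S])
v = 137 * 140 / (47 + 140)
v = 102.5668 uM/s

102.5668 uM/s


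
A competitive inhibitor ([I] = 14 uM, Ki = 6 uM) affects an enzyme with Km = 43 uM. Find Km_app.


Km_app = Km * (1 + [I]/Ki)
Km_app = 43 * (1 + 14/6)
Km_app = 143.3333 uM

143.3333 uM


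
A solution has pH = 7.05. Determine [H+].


[H+] = 10^(-pH)
[H+] = 10^(-7.05)
[H+] = 8.913e-08 M

8.913e-08 M


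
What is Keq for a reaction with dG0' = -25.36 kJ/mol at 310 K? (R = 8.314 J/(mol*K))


Keq = exp(-dG0 * 1000 / (R * T))
Keq = exp(-(-25.36) * 1000 / (8.314 * 310))
Keq = 18762.2485

18762.2485


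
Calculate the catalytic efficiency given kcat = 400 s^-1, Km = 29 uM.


Catalytic efficiency = kcat / Km
= 400 / 29
= 13.7931 uM^-1*s^-1

13.7931 uM^-1*s^-1


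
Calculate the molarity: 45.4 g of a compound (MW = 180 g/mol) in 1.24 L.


C = (mass / MW) / volume
C = (45.4 / 180) / 1.24
C = 0.2034 M

0.2034 M


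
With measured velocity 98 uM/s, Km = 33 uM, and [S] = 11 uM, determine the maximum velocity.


Vmax = v * (Km + [S]) / [S]
Vmax = 98 * (33 + 11) / 11
Vmax = 392.0 uM/s

392.0 uM/s


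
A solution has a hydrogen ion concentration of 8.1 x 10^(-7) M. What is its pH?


pH = -log10([H+])
pH = -log10(8.1 x 10^(-7))
pH = 6.0915

6.0915


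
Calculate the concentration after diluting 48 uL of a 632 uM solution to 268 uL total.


C2 = C1 * V1 / V2
C2 = 632 * 48 / 268
C2 = 113.194 uM

113.194 uM


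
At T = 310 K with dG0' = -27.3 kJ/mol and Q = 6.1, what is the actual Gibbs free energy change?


dG = dG0' + RT * ln(Q) / 1000
dG = -27.3 + 8.314 * 310 * ln(6.1) / 1000
dG = -22.6394 kJ/mol

-22.6394 kJ/mol


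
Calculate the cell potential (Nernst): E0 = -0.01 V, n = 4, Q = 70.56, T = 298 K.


E = E0 - (RT/nF) * ln(Q)
E = -0.01 - (8.314 * 298 / (4 * 96485)) * ln(70.56)
E = -0.0373 V

-0.0373 V


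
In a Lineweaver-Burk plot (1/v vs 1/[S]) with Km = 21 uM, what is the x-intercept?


x-intercept = -1/Km
= -1/21
= -0.0476 1/uM

-0.0476 1/uM


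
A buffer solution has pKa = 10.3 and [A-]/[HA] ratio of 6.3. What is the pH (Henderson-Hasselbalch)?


pH = pKa + log10([A-]/[HA])
pH = 10.3 + log10(6.3)
pH = 11.0993

11.0993


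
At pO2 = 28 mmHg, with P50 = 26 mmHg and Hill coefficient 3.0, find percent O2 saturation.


Y = pO2^n / (P50^n + pO2^n)
Y = 28^3.0 / (26^3.0 + 28^3.0)
Y = 55.54%

55.54%


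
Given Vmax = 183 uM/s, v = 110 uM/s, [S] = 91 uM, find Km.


Km = [S] * (Vmax - v) / v
Km = 91 * (183 - 110) / 110
Km = 60.3909 uM

60.3909 uM


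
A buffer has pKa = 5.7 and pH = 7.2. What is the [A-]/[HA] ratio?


[A-]/[HA] = 10^(pH - pKa)
= 10^(7.2 - 5.7)
= 31.6228

31.6228


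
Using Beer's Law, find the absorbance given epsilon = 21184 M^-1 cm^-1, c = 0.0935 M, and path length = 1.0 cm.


A = epsilon * c * l
A = 21184 * 0.0935 * 1.0
A = 1980.704

1980.704


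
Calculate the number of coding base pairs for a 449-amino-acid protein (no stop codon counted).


Each amino acid = 1 codon = 3 bp
bp = 449 * 3 = 1347 bp

1347 bp


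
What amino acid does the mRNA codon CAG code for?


Standard genetic code lookup.
Codon CAG -> Gln

Gln


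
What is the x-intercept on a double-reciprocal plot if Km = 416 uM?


x-intercept = -1/Km
= -1/416
= -0.0024 1/uM

-0.0024 1/uM


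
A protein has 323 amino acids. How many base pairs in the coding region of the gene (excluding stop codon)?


Each amino acid = 1 codon = 3 bp
bp = 323 * 3 = 969 bp

969 bp


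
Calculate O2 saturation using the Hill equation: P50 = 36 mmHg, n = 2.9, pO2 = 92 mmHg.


Y = pO2^n / (P50^n + pO2^n)
Y = 92^2.9 / (36^2.9 + 92^2.9)
Y = 93.83%

93.83%


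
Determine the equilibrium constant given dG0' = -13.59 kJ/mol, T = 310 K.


Keq = exp(-dG0 * 1000 / (R * T))
Keq = exp(-(-13.59) * 1000 / (8.314 * 310))
Keq = 194.9763

194.9763


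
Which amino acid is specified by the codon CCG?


Standard genetic code lookup.
Codon CCG -> Pro

Pro


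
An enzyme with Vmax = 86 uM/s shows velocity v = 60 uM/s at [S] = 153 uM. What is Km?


Km = [S] * (Vmax - v) / v
Km = 153 * (86 - 60) / 60
Km = 66.3 uM

66.3 uM


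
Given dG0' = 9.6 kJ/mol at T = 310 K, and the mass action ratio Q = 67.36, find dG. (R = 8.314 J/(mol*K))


dG = dG0' + RT * ln(Q) / 1000
dG = 9.6 + 8.314 * 310 * ln(67.36) / 1000
dG = 20.4507 kJ/mol

20.4507 kJ/mol


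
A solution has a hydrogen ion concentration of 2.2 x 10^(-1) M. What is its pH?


pH = -log10([H+])
pH = -log10(2.2 x 10^(-1))
pH = 0.6576

0.6576


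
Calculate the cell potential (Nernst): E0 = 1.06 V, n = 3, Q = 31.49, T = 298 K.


E = E0 - (RT/nF) * ln(Q)
E = 1.06 - (8.314 * 298 / (3 * 96485)) * ln(31.49)
E = 1.0305 V

1.0305 V


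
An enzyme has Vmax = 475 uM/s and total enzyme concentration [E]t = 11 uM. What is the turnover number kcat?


kcat = Vmax / [E]t
kcat = 475 / 11
kcat = 43.1818 s^-1

43.1818 s^-1


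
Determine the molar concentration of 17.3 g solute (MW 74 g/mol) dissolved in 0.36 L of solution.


C = (mass / MW) / volume
C = (17.3 / 74) / 0.36
C = 0.6494 M

0.6494 M


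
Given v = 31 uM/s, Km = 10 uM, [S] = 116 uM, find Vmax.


Vmax = v * (Km + [S]) / [S]
Vmax = 31 * (10 + 116) / 116
Vmax = 33.6724 uM/s

33.6724 uM/s


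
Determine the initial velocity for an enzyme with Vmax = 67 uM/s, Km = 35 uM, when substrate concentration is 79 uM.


v = Vmax * [S] / (Km + [S])
v = 67 * 79 / (35 + 79)
v = 46.4298 uM/s

46.4298 uM/s


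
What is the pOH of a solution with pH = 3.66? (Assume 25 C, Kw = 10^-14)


pOH = 14 - pH
pOH = 14 - 3.66
pOH = 10.34

10.34


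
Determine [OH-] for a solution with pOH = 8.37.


[OH-] = 10^(-pOH)
[OH-] = 10^(-8.37)
[OH-] = 4.266e-09 M

4.266e-09 M


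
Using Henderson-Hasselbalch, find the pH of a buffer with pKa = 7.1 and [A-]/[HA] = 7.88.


pH = pKa + log10([A-]/[HA])
pH = 7.1 + log10(7.88)
pH = 7.9965

7.9965


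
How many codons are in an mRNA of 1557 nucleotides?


codons = nucleotides / 3
codons = 1557 / 3 = 519

519


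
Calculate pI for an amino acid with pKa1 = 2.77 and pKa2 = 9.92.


pI = (pKa1 + pKa2) / 2
pI = (2.77 + 9.92) / 2
pI = 6.345

6.345


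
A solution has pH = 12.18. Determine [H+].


[H+] = 10^(-pH)
[H+] = 10^(-12.18)
[H+] = 6.607e-13 M

6.607e-13 M


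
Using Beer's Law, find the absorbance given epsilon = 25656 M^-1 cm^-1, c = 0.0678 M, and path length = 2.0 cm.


A = epsilon * c * l
A = 25656 * 0.0678 * 2.0
A = 3478.9536

3478.9536


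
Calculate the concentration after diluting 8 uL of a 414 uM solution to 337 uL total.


C2 = C1 * V1 / V2
C2 = 414 * 8 / 337
C2 = 9.8279 uM

9.8279 uM


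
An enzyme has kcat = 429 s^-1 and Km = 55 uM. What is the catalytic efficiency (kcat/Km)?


Catalytic efficiency = kcat / Km
= 429 / 55
= 7.8 uM^-1*s^-1

7.8 uM^-1*s^-1


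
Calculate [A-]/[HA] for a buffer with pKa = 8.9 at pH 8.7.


[A-]/[HA] = 10^(pH - pKa)
= 10^(8.7 - 8.9)
= 0.631

0.631


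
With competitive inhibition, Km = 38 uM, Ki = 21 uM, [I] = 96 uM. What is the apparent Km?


Km_app = Km * (1 + [I]/Ki)
Km_app = 38 * (1 + 96/21)
Km_app = 211.7143 uM

211.7143 uM


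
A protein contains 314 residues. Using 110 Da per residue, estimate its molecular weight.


MW = n_residues * 110 Da
MW = 314 * 110
MW = 34540 Da

34540 Da


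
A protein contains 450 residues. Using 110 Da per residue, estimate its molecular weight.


MW = n_residues * 110 Da
MW = 450 * 110
MW = 49500 Da

49500 Da


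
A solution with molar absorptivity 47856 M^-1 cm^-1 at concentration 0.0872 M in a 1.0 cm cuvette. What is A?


A = epsilon * c * l
A = 47856 * 0.0872 * 1.0
A = 4173.0432

4173.0432


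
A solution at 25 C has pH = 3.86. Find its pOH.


pOH = 14 - pH
pOH = 14 - 3.86
pOH = 10.14

10.14


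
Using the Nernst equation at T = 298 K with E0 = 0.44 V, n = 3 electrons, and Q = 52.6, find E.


E = E0 - (RT/nF) * ln(Q)
E = 0.44 - (8.314 * 298 / (3 * 96485)) * ln(52.6)
E = 0.4061 V

0.4061 V


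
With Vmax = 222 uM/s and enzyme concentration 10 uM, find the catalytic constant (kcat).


kcat = Vmax / [E]t
kcat = 222 / 10
kcat = 22.2 s^-1

22.2 s^-1


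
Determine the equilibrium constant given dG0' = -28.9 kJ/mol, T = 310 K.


Keq = exp(-dG0 * 1000 / (R * T))
Keq = exp(-(-28.9) * 1000 / (8.314 * 310))
Keq = 74095.5824

74095.5824


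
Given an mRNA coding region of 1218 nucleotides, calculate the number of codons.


codons = nucleotides / 3
codons = 1218 / 3 = 406

406


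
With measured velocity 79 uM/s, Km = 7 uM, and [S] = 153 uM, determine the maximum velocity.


Vmax = v * (Km + [S]) / [S]
Vmax = 79 * (7 + 153) / 153
Vmax = 82.6144 uM/s

82.6144 uM/s


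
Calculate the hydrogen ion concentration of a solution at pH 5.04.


[H+] = 10^(-pH)
[H+] = 10^(-5.04)
[H+] = 9.120e-06 M

9.120e-06 M


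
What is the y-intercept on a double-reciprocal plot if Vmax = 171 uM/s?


y-intercept = 1/Vmax
= 1/171
= 0.0058 s/uM

0.0058 s/uM


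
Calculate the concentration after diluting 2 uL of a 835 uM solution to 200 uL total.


C2 = C1 * V1 / V2
C2 = 835 * 2 / 200
C2 = 8.35 uM

8.35 uM


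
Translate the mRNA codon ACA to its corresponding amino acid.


Standard genetic code lookup.
Codon ACA -> Thr

Thr


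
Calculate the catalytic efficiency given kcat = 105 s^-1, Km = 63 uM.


Catalytic efficiency = kcat / Km
= 105 / 63
= 1.6667 uM^-1*s^-1

1.6667 uM^-1*s^-1


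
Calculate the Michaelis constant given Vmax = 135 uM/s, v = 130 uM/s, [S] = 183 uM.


Km = [S] * (Vmax - v) / v
Km = 183 * (135 - 130) / 130
Km = 7.0385 uM

7.0385 uM


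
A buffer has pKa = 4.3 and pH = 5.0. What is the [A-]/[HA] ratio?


[A-]/[HA] = 10^(pH - pKa)
= 10^(5.0 - 4.3)
= 5.0119

5.0119


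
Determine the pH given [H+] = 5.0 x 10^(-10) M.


pH = -log10([H+])
pH = -log10(5.0 x 10^(-10))
pH = 9.301

9.301


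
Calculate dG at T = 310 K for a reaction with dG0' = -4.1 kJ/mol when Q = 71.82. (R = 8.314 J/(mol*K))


dG = dG0' + RT * ln(Q) / 1000
dG = -4.1 + 8.314 * 310 * ln(71.82) / 1000
dG = 6.916 kJ/mol

6.916 kJ/mol


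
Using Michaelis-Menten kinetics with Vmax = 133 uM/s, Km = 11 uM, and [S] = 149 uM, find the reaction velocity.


v = Vmax * [S] / (Km + [S])
v = 133 * 149 / (11 + 149)
v = 123.8563 uM/s

123.8563 uM/s


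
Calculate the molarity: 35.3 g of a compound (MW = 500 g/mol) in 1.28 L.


C = (mass / MW) / volume
C = (35.3 / 500) / 1.28
C = 0.0552 M

0.0552 M


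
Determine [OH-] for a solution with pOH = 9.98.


[OH-] = 10^(-pOH)
[OH-] = 10^(-9.98)
[OH-] = 1.047e-10 M

1.047e-10 M


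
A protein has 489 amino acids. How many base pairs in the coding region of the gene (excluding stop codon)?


Each amino acid = 1 codon = 3 bp
bp = 489 * 3 = 1467 bp

1467 bp


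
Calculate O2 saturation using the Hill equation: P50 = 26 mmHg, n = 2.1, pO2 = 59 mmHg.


Y = pO2^n / (P50^n + pO2^n)
Y = 59^2.1 / (26^2.1 + 59^2.1)
Y = 84.82%

84.82%


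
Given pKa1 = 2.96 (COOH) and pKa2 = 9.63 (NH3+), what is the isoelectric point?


pI = (pKa1 + pKa2) / 2
pI = (2.96 + 9.63) / 2
pI = 6.295

6.295


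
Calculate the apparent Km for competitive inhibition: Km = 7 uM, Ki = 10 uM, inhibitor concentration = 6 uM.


Km_app = Km * (1 + [I]/Ki)
Km_app = 7 * (1 + 6/10)
Km_app = 11.2 uM

11.2 uM


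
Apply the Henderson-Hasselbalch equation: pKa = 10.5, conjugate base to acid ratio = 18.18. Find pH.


pH = pKa + log10([A-]/[HA])
pH = 10.5 + log10(18.18)
pH = 11.7596

11.7596


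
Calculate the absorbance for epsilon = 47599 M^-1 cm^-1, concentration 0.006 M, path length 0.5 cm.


A = epsilon * c * l
A = 47599 * 0.006 * 0.5
A = 142.797

142.797


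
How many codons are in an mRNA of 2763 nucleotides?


codons = nucleotides / 3
codons = 2763 / 3 = 921

921


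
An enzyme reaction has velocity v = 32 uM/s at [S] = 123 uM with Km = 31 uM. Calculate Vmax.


Vmax = v * (Km + [S]) / [S]
Vmax = 32 * (31 + 123) / 123
Vmax = 40.065 uM/s

40.065 uM/s


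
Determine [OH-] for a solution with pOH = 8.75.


[OH-] = 10^(-pOH)
[OH-] = 10^(-8.75)
[OH-] = 1.778e-09 M

1.778e-09 M


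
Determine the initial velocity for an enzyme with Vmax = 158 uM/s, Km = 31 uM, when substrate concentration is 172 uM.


v = Vmax * [S] / (Km + [S])
v = 158 * 172 / (31 + 172)
v = 133.8719 uM/s

133.8719 uM/s


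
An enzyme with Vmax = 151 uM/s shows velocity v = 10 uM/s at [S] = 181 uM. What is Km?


Km = [S] * (Vmax - v) / v
Km = 181 * (151 - 10) / 10
Km = 2552.1 uM

2552.1 uM


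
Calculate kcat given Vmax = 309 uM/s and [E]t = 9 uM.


kcat = Vmax / [E]t
kcat = 309 / 9
kcat = 34.3333 s^-1

34.3333 s^-1


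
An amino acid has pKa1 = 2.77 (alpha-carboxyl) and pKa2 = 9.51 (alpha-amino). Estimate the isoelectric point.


pI = (pKa1 + pKa2) / 2
pI = (2.77 + 9.51) / 2
pI = 6.14

6.14


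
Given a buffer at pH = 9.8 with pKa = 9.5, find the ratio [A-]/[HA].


[A-]/[HA] = 10^(pH - pKa)
= 10^(9.8 - 9.5)
= 1.9953

1.9953


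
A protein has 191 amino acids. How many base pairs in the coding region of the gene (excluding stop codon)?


Each amino acid = 1 codon = 3 bp
bp = 191 * 3 = 573 bp

573 bp


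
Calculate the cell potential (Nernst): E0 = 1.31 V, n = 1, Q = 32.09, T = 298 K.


E = E0 - (RT/nF) * ln(Q)
E = 1.31 - (8.314 * 298 / (1 * 96485)) * ln(32.09)
E = 1.2209 V

1.2209 V


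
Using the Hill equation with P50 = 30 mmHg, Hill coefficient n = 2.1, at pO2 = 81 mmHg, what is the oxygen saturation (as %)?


Y = pO2^n / (P50^n + pO2^n)
Y = 81^2.1 / (30^2.1 + 81^2.1)
Y = 88.95%

88.95%


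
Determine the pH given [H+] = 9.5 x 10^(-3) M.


pH = -log10([H+])
pH = -log10(9.5 x 10^(-3))
pH = 2.0223

2.0223


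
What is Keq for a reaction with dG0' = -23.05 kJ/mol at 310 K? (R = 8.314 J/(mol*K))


Keq = exp(-dG0 * 1000 / (R * T))
Keq = exp(-(-23.05) * 1000 / (8.314 * 310))
Keq = 7656.6449

7656.6449


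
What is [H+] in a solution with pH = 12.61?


[H+] = 10^(-pH)
[H+] = 10^(-12.61)
[H+] = 2.455e-13 M

2.455e-13 M


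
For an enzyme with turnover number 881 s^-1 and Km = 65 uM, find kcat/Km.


Catalytic efficiency = kcat / Km
= 881 / 65
= 13.5538 uM^-1*s^-1

13.5538 uM^-1*s^-1


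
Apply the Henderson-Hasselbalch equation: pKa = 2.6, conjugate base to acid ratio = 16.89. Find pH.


pH = pKa + log10([A-]/[HA])
pH = 2.6 + log10(16.89)
pH = 3.8276

3.8276


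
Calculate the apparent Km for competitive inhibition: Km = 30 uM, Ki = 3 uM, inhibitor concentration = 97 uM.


Km_app = Km * (1 + [I]/Ki)
Km_app = 30 * (1 + 97/3)
Km_app = 1000.0 uM

1000.0 uM


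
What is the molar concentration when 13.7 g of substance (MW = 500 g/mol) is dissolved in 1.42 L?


C = (mass / MW) / volume
C = (13.7 / 500) / 1.42
C = 0.0193 M

0.0193 M


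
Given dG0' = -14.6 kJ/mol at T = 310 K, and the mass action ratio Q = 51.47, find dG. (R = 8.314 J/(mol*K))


dG = dG0' + RT * ln(Q) / 1000
dG = -14.6 + 8.314 * 310 * ln(51.47) / 1000
dG = -4.4427 kJ/mol

-4.4427 kJ/mol


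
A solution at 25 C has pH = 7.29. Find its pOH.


pOH = 14 - pH
pOH = 14 - 7.29
pOH = 6.71

6.71


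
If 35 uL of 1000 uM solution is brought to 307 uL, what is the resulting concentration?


C2 = C1 * V1 / V2
C2 = 1000 * 35 / 307
C2 = 114.0065 uM

114.0065 uM


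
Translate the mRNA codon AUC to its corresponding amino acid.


Standard genetic code lookup.
Codon AUC -> Ile

Ile


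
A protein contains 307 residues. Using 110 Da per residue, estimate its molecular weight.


MW = n_residues * 110 Da
MW = 307 * 110
MW = 33770 Da

33770 Da


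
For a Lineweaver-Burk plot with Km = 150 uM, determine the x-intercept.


x-intercept = -1/Km
= -1/150
= -0.0067 1/uM

-0.0067 1/uM


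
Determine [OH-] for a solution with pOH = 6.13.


[OH-] = 10^(-pOH)
[OH-] = 10^(-6.13)
[OH-] = 7.413e-07 M

7.413e-07 M


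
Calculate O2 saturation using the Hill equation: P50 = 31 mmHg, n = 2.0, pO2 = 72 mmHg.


Y = pO2^n / (P50^n + pO2^n)
Y = 72^2.0 / (31^2.0 + 72^2.0)
Y = 84.36%

84.36%


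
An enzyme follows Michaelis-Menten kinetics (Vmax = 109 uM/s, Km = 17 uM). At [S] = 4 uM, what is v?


v = Vmax * [S] / (Km + [S])
v = 109 * 4 / (17 + 4)
v = 20.7619 uM/s

20.7619 uM/s


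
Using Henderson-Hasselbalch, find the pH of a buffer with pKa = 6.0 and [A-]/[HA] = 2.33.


pH = pKa + log10([A-]/[HA])
pH = 6.0 + log10(2.33)
pH = 6.3674

6.3674


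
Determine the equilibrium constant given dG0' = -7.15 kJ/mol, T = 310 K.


Keq = exp(-dG0 * 1000 / (R * T))
Keq = exp(-(-7.15) * 1000 / (8.314 * 310))
Keq = 16.0254

16.0254


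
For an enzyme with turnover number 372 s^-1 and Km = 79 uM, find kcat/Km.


Catalytic efficiency = kcat / Km
= 372 / 79
= 4.7089 uM^-1*s^-1

4.7089 uM^-1*s^-1


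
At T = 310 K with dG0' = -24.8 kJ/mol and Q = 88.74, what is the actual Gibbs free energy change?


dG = dG0' + RT * ln(Q) / 1000
dG = -24.8 + 8.314 * 310 * ln(88.74) / 1000
dG = -13.2388 kJ/mol

-13.2388 kJ/mol


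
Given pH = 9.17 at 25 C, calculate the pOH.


pOH = 14 - pH
pOH = 14 - 9.17
pOH = 4.83

4.83


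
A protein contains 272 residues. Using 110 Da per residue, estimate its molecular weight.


MW = n_residues * 110 Da
MW = 272 * 110
MW = 29920 Da

29920 Da


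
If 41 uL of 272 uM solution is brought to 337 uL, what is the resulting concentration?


C2 = C1 * V1 / V2
C2 = 272 * 41 / 337
C2 = 33.092 uM

33.092 uM


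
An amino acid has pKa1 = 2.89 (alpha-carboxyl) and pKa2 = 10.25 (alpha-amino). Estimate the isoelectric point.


pI = (pKa1 + pKa2) / 2
pI = (2.89 + 10.25) / 2
pI = 6.57

6.57


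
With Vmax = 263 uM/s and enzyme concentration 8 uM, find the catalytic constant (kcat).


kcat = Vmax / [E]t
kcat = 263 / 8
kcat = 32.875 s^-1

32.875 s^-1


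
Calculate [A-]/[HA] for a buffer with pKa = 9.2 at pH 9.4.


[A-]/[HA] = 10^(pH - pKa)
= 10^(9.4 - 9.2)
= 1.5849

1.5849


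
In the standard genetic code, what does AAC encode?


Standard genetic code lookup.
Codon AAC -> Asn

Asn


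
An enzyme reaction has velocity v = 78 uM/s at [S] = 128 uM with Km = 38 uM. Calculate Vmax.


Vmax = v * (Km + [S]) / [S]
Vmax = 78 * (38 + 128) / 128
Vmax = 101.1562 uM/s

101.1562 uM/s


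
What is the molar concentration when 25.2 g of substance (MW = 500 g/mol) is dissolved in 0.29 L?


C = (mass / MW) / volume
C = (25.2 / 500) / 0.29
C = 0.1738 M

0.1738 M


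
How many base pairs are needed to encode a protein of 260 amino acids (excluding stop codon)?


Each amino acid = 1 codon = 3 bp
bp = 260 * 3 = 780 bp

780 bp


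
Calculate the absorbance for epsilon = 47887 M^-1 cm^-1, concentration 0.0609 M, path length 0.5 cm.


A = epsilon * c * l
A = 47887 * 0.0609 * 0.5
A = 1458.1591

1458.1591


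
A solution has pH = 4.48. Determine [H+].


[H+] = 10^(-pH)
[H+] = 10^(-4.48)
[H+] = 3.311e-05 M

3.311e-05 M


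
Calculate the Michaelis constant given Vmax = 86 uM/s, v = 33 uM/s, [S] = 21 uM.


Km = [S] * (Vmax - v) / v
Km = 21 * (86 - 33) / 33
Km = 33.7273 uM

33.7273 uM


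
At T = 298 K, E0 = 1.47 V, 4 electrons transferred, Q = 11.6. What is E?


E = E0 - (RT/nF) * ln(Q)
E = 1.47 - (8.314 * 298 / (4 * 96485)) * ln(11.6)
E = 1.4543 V

1.4543 V


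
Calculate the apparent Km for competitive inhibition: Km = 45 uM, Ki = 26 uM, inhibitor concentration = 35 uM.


Km_app = Km * (1 + [I]/Ki)
Km_app = 45 * (1 + 35/26)
Km_app = 105.5769 uM

105.5769 uM


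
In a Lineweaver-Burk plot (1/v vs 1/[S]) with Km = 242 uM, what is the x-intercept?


x-intercept = -1/Km
= -1/242
= -0.0041 1/uM

-0.0041 1/uM


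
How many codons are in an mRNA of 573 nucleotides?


codons = nucleotides / 3
codons = 573 / 3 = 191

191


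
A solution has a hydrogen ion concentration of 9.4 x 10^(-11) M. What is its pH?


pH = -log10([H+])
pH = -log10(9.4 x 10^(-11))
pH = 10.0269

10.0269


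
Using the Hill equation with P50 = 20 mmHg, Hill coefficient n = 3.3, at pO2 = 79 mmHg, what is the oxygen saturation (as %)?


Y = pO2^n / (P50^n + pO2^n)
Y = 79^3.3 / (20^3.3 + 79^3.3)
Y = 98.94%

98.94%


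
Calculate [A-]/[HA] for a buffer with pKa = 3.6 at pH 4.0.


[A-]/[HA] = 10^(pH - pKa)
= 10^(4.0 - 3.6)
= 2.5119

2.5119


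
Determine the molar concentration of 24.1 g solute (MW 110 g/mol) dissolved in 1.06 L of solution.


C = (mass / MW) / volume
C = (24.1 / 110) / 1.06
C = 0.2067 M

0.2067 M


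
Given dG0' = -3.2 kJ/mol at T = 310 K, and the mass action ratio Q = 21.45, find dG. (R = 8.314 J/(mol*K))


dG = dG0' + RT * ln(Q) / 1000
dG = -3.2 + 8.314 * 310 * ln(21.45) / 1000
dG = 4.7014 kJ/mol

4.7014 kJ/mol


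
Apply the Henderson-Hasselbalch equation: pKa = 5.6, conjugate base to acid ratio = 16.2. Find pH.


pH = pKa + log10([A-]/[HA])
pH = 5.6 + log10(16.2)
pH = 6.8095

6.8095


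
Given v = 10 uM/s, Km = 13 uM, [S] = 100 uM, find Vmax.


Vmax = v * (Km + [S]) / [S]
Vmax = 10 * (13 + 100) / 100
Vmax = 11.3 uM/s

11.3 uM/s


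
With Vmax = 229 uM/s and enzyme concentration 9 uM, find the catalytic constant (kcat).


kcat = Vmax / [E]t
kcat = 229 / 9
kcat = 25.4444 s^-1

25.4444 s^-1


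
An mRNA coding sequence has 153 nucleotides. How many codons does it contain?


codons = nucleotides / 3
codons = 153 / 3 = 51

51


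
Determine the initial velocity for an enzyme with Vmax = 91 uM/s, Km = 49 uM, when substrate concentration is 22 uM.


v = Vmax * [S] / (Km + [S])
v = 91 * 22 / (49 + 22)
v = 28.1972 uM/s

28.1972 uM/s


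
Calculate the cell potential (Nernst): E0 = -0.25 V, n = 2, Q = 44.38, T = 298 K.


E = E0 - (RT/nF) * ln(Q)
E = -0.25 - (8.314 * 298 / (2 * 96485)) * ln(44.38)
E = -0.2987 V

-0.2987 V


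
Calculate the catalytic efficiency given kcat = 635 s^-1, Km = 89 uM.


Catalytic efficiency = kcat / Km
= 635 / 89
= 7.1348 uM^-1*s^-1

7.1348 uM^-1*s^-1


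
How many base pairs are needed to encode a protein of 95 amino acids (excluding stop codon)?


Each amino acid = 1 codon = 3 bp
bp = 95 * 3 = 285 bp

285 bp


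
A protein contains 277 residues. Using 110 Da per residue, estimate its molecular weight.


MW = n_residues * 110 Da
MW = 277 * 110
MW = 30470 Da

30470 Da


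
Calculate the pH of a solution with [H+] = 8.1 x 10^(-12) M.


pH = -log10([H+])
pH = -log10(8.1 x 10^(-12))
pH = 11.0915

11.0915


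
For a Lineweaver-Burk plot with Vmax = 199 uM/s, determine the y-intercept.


y-intercept = 1/Vmax
= 1/199
= 0.005 s/uM

0.005 s/uM


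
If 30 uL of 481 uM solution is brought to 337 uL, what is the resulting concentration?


C2 = C1 * V1 / V2
C2 = 481 * 30 / 337
C2 = 42.819 uM

42.819 uM


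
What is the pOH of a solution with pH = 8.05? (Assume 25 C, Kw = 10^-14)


pOH = 14 - pH
pOH = 14 - 8.05
pOH = 5.95

5.95


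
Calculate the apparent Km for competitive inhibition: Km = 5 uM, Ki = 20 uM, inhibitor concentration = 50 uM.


Km_app = Km * (1 + [I]/Ki)
Km_app = 5 * (1 + 50/20)
Km_app = 17.5 uM

17.5 uM


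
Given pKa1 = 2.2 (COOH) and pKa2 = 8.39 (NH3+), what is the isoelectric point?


pI = (pKa1 + pKa2) / 2
pI = (2.2 + 8.39) / 2
pI = 5.295

5.295


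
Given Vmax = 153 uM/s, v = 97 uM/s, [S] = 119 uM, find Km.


Km = [S] * (Vmax - v) / v
Km = 119 * (153 - 97) / 97
Km = 68.701 uM

68.701 uM


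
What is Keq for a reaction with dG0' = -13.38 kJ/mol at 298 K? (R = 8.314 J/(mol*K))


Keq = exp(-dG0 * 1000 / (R * T))
Keq = exp(-(-13.38) * 1000 / (8.314 * 298))
Keq = 221.5057

221.5057


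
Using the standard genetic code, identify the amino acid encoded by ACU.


Standard genetic code lookup.
Codon ACU -> Thr

Thr


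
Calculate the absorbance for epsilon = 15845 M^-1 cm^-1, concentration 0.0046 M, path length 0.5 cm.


A = epsilon * c * l
A = 15845 * 0.0046 * 0.5
A = 36.4435

36.4435


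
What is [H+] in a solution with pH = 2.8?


[H+] = 10^(-pH)
[H+] = 10^(-2.8)
[H+] = 0.0016 M

0.0016 M


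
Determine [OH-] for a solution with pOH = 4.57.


[OH-] = 10^(-pOH)
[OH-] = 10^(-4.57)
[OH-] = 2.692e-05 M

2.692e-05 M


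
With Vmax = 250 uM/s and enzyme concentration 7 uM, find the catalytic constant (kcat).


kcat = Vmax / [E]t
kcat = 250 / 7
kcat = 35.7143 s^-1

35.7143 s^-1


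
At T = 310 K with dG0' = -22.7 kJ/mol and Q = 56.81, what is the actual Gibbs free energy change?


dG = dG0' + RT * ln(Q) / 1000
dG = -22.7 + 8.314 * 310 * ln(56.81) / 1000
dG = -12.2883 kJ/mol

-12.2883 kJ/mol


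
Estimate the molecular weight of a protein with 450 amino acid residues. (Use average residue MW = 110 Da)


MW = n_residues * 110 Da
MW = 450 * 110
MW = 49500 Da

49500 Da


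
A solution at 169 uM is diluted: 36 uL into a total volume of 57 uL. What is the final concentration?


C2 = C1 * V1 / V2
C2 = 169 * 36 / 57
C2 = 106.7368 uM

106.7368 uM


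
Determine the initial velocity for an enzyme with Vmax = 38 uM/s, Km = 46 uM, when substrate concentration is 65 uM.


v = Vmax * [S] / (Km + [S])
v = 38 * 65 / (46 + 65)
v = 22.2523 uM/s

22.2523 uM/s


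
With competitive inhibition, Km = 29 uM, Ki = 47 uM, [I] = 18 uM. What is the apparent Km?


Km_app = Km * (1 + [I]/Ki)
Km_app = 29 * (1 + 18/47)
Km_app = 40.1064 uM

40.1064 uM


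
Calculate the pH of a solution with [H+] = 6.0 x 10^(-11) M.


pH = -log10([H+])
pH = -log10(6.0 x 10^(-11))
pH = 10.2218

10.2218


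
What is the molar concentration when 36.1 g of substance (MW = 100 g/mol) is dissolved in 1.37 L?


C = (mass / MW) / volume
C = (36.1 / 100) / 1.37
C = 0.2635 M

0.2635 M


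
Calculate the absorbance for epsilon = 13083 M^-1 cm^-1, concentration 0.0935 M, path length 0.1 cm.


A = epsilon * c * l
A = 13083 * 0.0935 * 0.1
A = 122.3261

122.3261


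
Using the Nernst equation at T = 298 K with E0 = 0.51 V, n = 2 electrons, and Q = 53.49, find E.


E = E0 - (RT/nF) * ln(Q)
E = 0.51 - (8.314 * 298 / (2 * 96485)) * ln(53.49)
E = 0.4589 V

0.4589 V


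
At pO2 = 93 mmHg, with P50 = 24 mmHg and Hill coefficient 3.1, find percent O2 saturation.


Y = pO2^n / (P50^n + pO2^n)
Y = 93^3.1 / (24^3.1 + 93^3.1)
Y = 98.52%

98.52%


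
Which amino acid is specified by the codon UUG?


Standard genetic code lookup.
Codon UUG -> Leu

Leu


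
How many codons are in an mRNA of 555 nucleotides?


codons = nucleotides / 3
codons = 555 / 3 = 185

185


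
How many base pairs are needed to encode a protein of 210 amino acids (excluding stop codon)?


Each amino acid = 1 codon = 3 bp
bp = 210 * 3 = 630 bp

630 bp


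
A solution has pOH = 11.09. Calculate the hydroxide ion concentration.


[OH-] = 10^(-pOH)
[OH-] = 10^(-11.09)
[OH-] = 8.128e-12 M

8.128e-12 M


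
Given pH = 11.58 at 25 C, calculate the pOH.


pOH = 14 - pH
pOH = 14 - 11.58
pOH = 2.42

2.42


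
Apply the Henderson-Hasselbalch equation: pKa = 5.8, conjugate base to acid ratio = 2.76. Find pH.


pH = pKa + log10([A-]/[HA])
pH = 5.8 + log10(2.76)
pH = 6.2409

6.2409


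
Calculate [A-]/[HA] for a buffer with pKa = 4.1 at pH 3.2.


[A-]/[HA] = 10^(pH - pKa)
= 10^(3.2 - 4.1)
= 0.1259

0.1259


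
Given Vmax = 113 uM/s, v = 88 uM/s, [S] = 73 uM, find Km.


Km = [S] * (Vmax - v) / v
Km = 73 * (113 - 88) / 88
Km = 20.7386 uM

20.7386 uM


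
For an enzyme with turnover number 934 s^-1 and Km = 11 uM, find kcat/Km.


Catalytic efficiency = kcat / Km
= 934 / 11
= 84.9091 uM^-1*s^-1

84.9091 uM^-1*s^-1


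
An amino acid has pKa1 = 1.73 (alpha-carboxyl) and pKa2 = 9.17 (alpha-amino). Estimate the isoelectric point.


pI = (pKa1 + pKa2) / 2
pI = (1.73 + 9.17) / 2
pI = 5.45

5.45


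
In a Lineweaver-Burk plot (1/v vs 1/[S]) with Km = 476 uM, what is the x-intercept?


x-intercept = -1/Km
= -1/476
= -0.0021 1/uM

-0.0021 1/uM


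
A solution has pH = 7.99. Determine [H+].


[H+] = 10^(-pH)
[H+] = 10^(-7.99)
[H+] = 1.023e-08 M

1.023e-08 M


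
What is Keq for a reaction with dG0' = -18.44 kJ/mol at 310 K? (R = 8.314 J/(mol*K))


Keq = exp(-dG0 * 1000 / (R * T))
Keq = exp(-(-18.44) * 1000 / (8.314 * 310))
Keq = 1280.0614

1280.0614


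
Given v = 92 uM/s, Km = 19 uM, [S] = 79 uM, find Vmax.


Vmax = v * (Km + [S]) / [S]
Vmax = 92 * (19 + 79) / 79
Vmax = 114.1266 uM/s

114.1266 uM/s


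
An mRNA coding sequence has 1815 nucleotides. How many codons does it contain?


codons = nucleotides / 3
codons = 1815 / 3 = 605

605


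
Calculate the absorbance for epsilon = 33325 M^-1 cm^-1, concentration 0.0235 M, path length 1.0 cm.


A = epsilon * c * l
A = 33325 * 0.0235 * 1.0
A = 783.1375

783.1375


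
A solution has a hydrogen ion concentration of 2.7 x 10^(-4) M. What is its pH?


pH = -log10([H+])
pH = -log10(2.7 x 10^(-4))
pH = 3.5686

3.5686


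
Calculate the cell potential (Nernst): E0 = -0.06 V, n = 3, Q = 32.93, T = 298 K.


E = E0 - (RT/nF) * ln(Q)
E = -0.06 - (8.314 * 298 / (3 * 96485)) * ln(32.93)
E = -0.0899 V

-0.0899 V


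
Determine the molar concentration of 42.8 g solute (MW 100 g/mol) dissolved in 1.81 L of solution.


C = (mass / MW) / volume
C = (42.8 / 100) / 1.81
C = 0.2365 M

0.2365 M


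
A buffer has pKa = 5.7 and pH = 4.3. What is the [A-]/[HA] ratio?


[A-]/[HA] = 10^(pH - pKa)
= 10^(4.3 - 5.7)
= 0.0398

0.0398


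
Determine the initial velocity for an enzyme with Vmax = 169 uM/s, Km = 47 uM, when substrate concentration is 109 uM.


v = Vmax * [S] / (Km + [S])
v = 169 * 109 / (47 + 109)
v = 118.0833 uM/s

118.0833 uM/s


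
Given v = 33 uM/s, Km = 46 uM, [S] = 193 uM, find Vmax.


Vmax = v * (Km + [S]) / [S]
Vmax = 33 * (46 + 193) / 193
Vmax = 40.8653 uM/s

40.8653 uM/s


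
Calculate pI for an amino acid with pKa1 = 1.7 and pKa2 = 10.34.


pI = (pKa1 + pKa2) / 2
pI = (1.7 + 10.34) / 2
pI = 6.02

6.02


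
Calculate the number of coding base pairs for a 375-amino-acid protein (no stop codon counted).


Each amino acid = 1 codon = 3 bp
bp = 375 * 3 = 1125 bp

1125 bp


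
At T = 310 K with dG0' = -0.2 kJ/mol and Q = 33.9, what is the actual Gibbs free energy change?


dG = dG0' + RT * ln(Q) / 1000
dG = -0.2 + 8.314 * 310 * ln(33.9) / 1000
dG = 8.881 kJ/mol

8.881 kJ/mol


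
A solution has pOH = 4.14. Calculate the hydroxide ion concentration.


[OH-] = 10^(-pOH)
[OH-] = 10^(-4.14)
[OH-] = 7.244e-05 M

7.244e-05 M


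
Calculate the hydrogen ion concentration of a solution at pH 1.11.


[H+] = 10^(-pH)
[H+] = 10^(-1.11)
[H+] = 0.0776 M

0.0776 M


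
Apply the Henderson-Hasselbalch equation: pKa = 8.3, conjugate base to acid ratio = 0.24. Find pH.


pH = pKa + log10([A-]/[HA])
pH = 8.3 + log10(0.24)
pH = 7.6802

7.6802


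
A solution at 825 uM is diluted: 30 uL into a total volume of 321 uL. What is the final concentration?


C2 = C1 * V1 / V2
C2 = 825 * 30 / 321
C2 = 77.1028 uM

77.1028 uM


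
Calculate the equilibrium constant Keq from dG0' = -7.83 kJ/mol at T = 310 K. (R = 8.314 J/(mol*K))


Keq = exp(-dG0 * 1000 / (R * T))
Keq = exp(-(-7.83) * 1000 / (8.314 * 310))
Keq = 20.8638

20.8638


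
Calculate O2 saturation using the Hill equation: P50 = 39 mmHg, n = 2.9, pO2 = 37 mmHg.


Y = pO2^n / (P50^n + pO2^n)
Y = 37^2.9 / (39^2.9 + 37^2.9)
Y = 46.19%

46.19%


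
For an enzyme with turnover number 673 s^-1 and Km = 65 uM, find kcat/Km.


Catalytic efficiency = kcat / Km
= 673 / 65
= 10.3538 uM^-1*s^-1

10.3538 uM^-1*s^-1


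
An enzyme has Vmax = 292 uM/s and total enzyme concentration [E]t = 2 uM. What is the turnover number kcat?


kcat = Vmax / [E]t
kcat = 292 / 2
kcat = 146.0 s^-1

146.0 s^-1


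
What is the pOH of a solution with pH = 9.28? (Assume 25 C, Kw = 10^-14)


pOH = 14 - pH
pOH = 14 - 9.28
pOH = 4.72

4.72


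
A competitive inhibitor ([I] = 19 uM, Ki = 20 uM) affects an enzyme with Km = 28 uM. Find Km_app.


Km_app = Km * (1 + [I]/Ki)
Km_app = 28 * (1 + 19/20)
Km_app = 54.6 uM

54.6 uM


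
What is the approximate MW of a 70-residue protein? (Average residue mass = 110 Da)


MW = n_residues * 110 Da
MW = 70 * 110
MW = 7700 Da

7700 Da


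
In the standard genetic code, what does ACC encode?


Standard genetic code lookup.
Codon ACC -> Thr

Thr


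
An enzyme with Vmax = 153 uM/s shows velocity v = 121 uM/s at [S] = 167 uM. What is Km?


Km = [S] * (Vmax - v) / v
Km = 167 * (153 - 121) / 121
Km = 44.1653 uM

44.1653 uM


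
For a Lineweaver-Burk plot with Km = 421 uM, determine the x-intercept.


x-intercept = -1/Km
= -1/421
= -0.0024 1/uM

-0.0024 1/uM


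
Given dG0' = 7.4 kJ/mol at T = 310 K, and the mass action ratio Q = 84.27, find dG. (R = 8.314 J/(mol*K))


dG = dG0' + RT * ln(Q) / 1000
dG = 7.4 + 8.314 * 310 * ln(84.27) / 1000
dG = 18.828 kJ/mol

18.828 kJ/mol


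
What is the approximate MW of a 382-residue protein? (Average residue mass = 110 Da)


MW = n_residues * 110 Da
MW = 382 * 110
MW = 42020 Da

42020 Da


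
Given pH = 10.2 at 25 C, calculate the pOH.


pOH = 14 - pH
pOH = 14 - 10.2
pOH = 3.8

3.8


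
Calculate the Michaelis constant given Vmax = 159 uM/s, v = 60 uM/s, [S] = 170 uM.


Km = [S] * (Vmax - v) / v
Km = 170 * (159 - 60) / 60
Km = 280.5 uM

280.5 uM


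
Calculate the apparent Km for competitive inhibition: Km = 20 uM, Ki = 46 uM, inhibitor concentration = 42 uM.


Km_app = Km * (1 + [I]/Ki)
Km_app = 20 * (1 + 42/46)
Km_app = 38.2609 uM

38.2609 uM


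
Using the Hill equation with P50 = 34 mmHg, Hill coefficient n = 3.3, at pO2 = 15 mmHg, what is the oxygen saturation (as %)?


Y = pO2^n / (P50^n + pO2^n)
Y = 15^3.3 / (34^3.3 + 15^3.3)
Y = 6.29%

6.29%


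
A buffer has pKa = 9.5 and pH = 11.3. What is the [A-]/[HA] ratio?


[A-]/[HA] = 10^(pH - pKa)
= 10^(11.3 - 9.5)
= 63.0957

63.0957


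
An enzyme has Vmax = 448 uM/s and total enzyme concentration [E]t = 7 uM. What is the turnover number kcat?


kcat = Vmax / [E]t
kcat = 448 / 7
kcat = 64.0 s^-1

64.0 s^-1


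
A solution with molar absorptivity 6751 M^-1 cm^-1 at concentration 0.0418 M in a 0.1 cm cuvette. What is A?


A = epsilon * c * l
A = 6751 * 0.0418 * 0.1
A = 28.2192

28.2192


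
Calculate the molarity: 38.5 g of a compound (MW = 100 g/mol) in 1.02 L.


C = (mass / MW) / volume
C = (38.5 / 100) / 1.02
C = 0.3775 M

0.3775 M


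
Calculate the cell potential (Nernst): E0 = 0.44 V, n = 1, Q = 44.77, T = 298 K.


E = E0 - (RT/nF) * ln(Q)
E = 0.44 - (8.314 * 298 / (1 * 96485)) * ln(44.77)
E = 0.3424 V

0.3424 V


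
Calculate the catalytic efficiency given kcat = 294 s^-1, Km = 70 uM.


Catalytic efficiency = kcat / Km
= 294 / 70
= 4.2 uM^-1*s^-1

4.2 uM^-1*s^-1


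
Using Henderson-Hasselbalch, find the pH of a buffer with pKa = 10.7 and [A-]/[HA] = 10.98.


pH = pKa + log10([A-]/[HA])
pH = 10.7 + log10(10.98)
pH = 11.7406

11.7406


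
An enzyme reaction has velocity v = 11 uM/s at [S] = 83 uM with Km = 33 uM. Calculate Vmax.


Vmax = v * (Km + [S]) / [S]
Vmax = 11 * (33 + 83) / 83
Vmax = 15.3735 uM/s

15.3735 uM/s


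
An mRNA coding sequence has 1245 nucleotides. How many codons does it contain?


codons = nucleotides / 3
codons = 1245 / 3 = 415

415


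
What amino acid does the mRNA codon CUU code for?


Standard genetic code lookup.
Codon CUU -> Leu

Leu


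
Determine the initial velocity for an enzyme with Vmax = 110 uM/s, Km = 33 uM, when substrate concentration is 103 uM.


v = Vmax * [S] / (Km + [S])
v = 110 * 103 / (33 + 103)
v = 83.3088 uM/s

83.3088 uM/s


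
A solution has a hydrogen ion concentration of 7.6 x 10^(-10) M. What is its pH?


pH = -log10([H+])
pH = -log10(7.6 x 10^(-10))
pH = 9.1192

9.1192


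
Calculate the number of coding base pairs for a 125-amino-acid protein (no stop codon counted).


Each amino acid = 1 codon = 3 bp
bp = 125 * 3 = 375 bp

375 bp


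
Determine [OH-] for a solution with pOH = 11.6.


[OH-] = 10^(-pOH)
[OH-] = 10^(-11.6)
[OH-] = 2.512e-12 M

2.512e-12 M


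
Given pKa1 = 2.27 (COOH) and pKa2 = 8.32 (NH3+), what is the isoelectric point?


pI = (pKa1 + pKa2) / 2
pI = (2.27 + 8.32) / 2
pI = 5.295

5.295


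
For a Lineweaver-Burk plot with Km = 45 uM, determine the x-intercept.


x-intercept = -1/Km
= -1/45
= -0.0222 1/uM

-0.0222 1/uM


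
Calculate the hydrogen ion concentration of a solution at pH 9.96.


[H+] = 10^(-pH)
[H+] = 10^(-9.96)
[H+] = 1.096e-10 M

1.096e-10 M


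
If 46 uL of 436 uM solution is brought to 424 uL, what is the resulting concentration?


C2 = C1 * V1 / V2
C2 = 436 * 46 / 424
C2 = 47.3019 uM

47.3019 uM


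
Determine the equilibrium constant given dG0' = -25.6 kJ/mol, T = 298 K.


Keq = exp(-dG0 * 1000 / (R * T))
Keq = exp(-(-25.6) * 1000 / (8.314 * 298))
Keq = 30720.8449

30720.8449


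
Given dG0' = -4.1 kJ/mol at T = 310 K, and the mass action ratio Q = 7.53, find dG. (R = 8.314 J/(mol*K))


dG = dG0' + RT * ln(Q) / 1000
dG = -4.1 + 8.314 * 310 * ln(7.53) / 1000
dG = 1.1034 kJ/mol

1.1034 kJ/mol
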